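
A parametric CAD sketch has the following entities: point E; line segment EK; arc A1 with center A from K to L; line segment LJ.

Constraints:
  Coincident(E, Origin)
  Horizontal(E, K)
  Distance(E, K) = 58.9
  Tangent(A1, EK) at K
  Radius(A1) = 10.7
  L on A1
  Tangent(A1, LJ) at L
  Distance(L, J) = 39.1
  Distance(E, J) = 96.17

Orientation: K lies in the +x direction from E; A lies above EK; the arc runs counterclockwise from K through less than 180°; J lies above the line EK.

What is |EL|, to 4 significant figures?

68.34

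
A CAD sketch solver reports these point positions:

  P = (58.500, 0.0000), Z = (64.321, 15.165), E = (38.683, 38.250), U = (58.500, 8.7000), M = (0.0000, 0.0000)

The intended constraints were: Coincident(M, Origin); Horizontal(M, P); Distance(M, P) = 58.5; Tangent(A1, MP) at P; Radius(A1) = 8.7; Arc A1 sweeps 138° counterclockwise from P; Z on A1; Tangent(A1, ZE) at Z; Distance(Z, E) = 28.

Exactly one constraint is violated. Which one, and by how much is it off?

Distance(Z, E) = 28 — off by 6.50.

M = (0.00, 0.00) ✓; M.y = 0.00, P.y = 0.00 ✓; |MP| = 58.50 ✓; ∠(UP, PM) = 90.00° ✓; |UP| = 8.700 ✓; bearing(U→Z) − bearing(U→P) = 138.0° ✓; |UZ| = 8.699 ✓; ∠(UZ, ZE) = 90.00° ✓; |ZE| = 34.50 ✗.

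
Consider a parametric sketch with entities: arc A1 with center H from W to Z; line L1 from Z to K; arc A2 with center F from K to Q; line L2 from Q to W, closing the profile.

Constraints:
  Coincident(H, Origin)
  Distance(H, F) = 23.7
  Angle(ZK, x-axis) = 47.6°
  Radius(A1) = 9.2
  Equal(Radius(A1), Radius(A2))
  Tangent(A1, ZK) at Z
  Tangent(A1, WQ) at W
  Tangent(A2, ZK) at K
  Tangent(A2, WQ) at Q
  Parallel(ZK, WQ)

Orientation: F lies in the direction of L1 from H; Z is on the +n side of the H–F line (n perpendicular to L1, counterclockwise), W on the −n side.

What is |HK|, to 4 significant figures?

25.42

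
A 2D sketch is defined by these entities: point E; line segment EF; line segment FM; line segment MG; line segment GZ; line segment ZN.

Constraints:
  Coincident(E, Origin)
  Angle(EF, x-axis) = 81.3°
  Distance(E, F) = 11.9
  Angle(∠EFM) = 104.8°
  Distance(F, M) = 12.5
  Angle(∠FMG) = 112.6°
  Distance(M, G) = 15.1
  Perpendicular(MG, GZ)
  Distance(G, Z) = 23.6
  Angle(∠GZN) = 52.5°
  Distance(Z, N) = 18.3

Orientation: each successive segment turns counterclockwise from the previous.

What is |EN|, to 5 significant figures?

7.5063

E is at the origin; EF runs at 81.3° with length 11.9, so F = (1.8000, 11.763). ∠EFM = 104.8° gives FM at 156.50° from the x-axis; with |FM| = 12.5, M = (-9.6632, 16.747). ∠FMG = 112.6° gives MG at -136.10° from the x-axis; with |MG| = 15.1, G = (-20.544, 6.2771). MG ⟂ GZ, so GZ runs at -46.100°; with |GZ| = 23.6, Z = (-4.1793, -10.728). ∠GZN = 52.5° gives ZN at 81.400° from the x-axis; with |ZN| = 18.3, N = (-1.4428, 7.3663). Then |EN| = |N − E| = 7.5063.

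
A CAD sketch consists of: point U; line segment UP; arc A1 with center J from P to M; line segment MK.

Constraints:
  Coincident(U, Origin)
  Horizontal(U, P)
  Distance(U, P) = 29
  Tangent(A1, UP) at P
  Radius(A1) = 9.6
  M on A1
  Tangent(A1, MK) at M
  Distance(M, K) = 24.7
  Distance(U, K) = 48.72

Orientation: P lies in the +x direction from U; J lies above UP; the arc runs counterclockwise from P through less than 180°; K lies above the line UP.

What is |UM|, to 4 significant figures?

40.11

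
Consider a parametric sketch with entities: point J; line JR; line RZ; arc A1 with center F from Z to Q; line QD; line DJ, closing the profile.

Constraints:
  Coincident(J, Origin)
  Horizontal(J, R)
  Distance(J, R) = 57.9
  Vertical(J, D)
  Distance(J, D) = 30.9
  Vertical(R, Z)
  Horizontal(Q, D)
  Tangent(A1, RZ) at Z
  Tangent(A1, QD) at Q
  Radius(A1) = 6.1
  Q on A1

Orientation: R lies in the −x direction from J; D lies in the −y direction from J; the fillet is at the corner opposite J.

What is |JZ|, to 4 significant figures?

62.99

J is at the origin; J and R share the same y with |JR| = 57.9 and R on the −x side, so R = (-57.90, 0.000). JD is vertical with |JD| = 30.9 and D on the −y side, so D = (0.000, -30.90). The virtual corner opposite J is at (-57.90, -30.90). Since A1 is tangent to RZ there, FZ ⟂ RZ and the tangent condition forces FQ to be normal to QD, with radius 6.1, so the center F sits 6.1 in from both sides at F = (-51.80, -24.80). That places the tangent points at Z = (-57.90, -24.80) on RZ and Q = (-51.80, -30.90) on QD. Then |JZ| = |Z − J| = 62.99.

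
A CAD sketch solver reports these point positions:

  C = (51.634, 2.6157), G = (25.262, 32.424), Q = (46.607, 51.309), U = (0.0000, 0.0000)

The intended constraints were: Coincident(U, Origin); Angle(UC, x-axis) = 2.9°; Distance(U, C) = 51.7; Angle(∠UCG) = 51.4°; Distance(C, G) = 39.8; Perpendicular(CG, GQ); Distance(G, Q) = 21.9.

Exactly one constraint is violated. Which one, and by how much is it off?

Distance(G, Q) = 21.9 — off by 6.60.

U = (0.00, 0.00) ✓; UC at 2.900° ✓; |UC| = 51.70 ✓; ∠UCG = 51.40° ✓; |CG| = 39.80 ✓; ∠(CG, GQ) = 90.00° ✓; |GQ| = 28.50 ✗.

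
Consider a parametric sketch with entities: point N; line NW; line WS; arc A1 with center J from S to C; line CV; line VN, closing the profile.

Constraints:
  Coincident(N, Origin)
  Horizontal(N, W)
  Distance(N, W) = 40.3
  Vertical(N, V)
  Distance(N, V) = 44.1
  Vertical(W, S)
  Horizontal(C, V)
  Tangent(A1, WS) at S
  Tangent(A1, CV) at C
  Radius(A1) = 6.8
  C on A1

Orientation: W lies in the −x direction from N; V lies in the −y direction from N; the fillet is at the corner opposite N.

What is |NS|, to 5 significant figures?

54.912

The virtual corner opposite N is at (-40.300, -44.100). Tangency of A1 to WS means the radius JS is perpendicular to WS and since A1 is tangent to CV there, JC ⟂ CV, with radius 6.8, so the center J sits 6.8 in from both sides at J = (-33.500, -37.300). That places the tangent points at S = (-40.300, -37.300) on WS and C = (-33.500, -44.100) on CV. Then |NS| = |S − N| = 54.912.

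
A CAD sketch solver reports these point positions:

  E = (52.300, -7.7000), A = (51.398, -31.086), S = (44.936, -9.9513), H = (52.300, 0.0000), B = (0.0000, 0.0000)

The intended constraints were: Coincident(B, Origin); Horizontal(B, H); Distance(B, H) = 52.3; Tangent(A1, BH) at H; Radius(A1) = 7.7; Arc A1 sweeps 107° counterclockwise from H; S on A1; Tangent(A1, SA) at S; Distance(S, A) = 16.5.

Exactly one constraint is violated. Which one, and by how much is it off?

Distance(S, A) = 16.5 — off by 5.60.

B = (0.00, 0.00) ✓; B.y = 0.00, H.y = 0.00 ✓; |BH| = 52.30 ✓; ∠(EH, HB) = 90.00° ✓; |EH| = 7.700 ✓; bearing(E→S) − bearing(E→H) = 107.0° ✓; |ES| = 7.700 ✓; ∠(ES, SA) = 90.00° ✓; |SA| = 22.10 ✗.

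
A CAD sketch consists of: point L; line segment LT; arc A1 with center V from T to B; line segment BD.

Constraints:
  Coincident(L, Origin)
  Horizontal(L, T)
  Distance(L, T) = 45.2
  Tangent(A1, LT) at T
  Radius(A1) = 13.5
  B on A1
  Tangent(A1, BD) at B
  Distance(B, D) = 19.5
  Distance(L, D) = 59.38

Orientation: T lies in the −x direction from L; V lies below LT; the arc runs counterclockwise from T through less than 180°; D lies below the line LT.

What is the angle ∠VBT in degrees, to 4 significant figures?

28.97°

L is at the origin; LT is horizontal with |LT| = 45.2 and T on the −x side, so T = (-45.20, 0.000). Tangency of A1 to LT means the radius VT is perpendicular to LT, so V = T + (0, -13.5) = (-45.20, -13.50). Since VB ⟂ BD (tangency), |VD| = √(13.5² + 19.5²) = 23.72 regardless of where B sits on A1. So D lies on both circle(L, 59.38) and circle(V, 23.72); the below-LT intersection is D = (-46.29, -37.19). B is the foot of the tangent from D: B = (-56.64, -20.67).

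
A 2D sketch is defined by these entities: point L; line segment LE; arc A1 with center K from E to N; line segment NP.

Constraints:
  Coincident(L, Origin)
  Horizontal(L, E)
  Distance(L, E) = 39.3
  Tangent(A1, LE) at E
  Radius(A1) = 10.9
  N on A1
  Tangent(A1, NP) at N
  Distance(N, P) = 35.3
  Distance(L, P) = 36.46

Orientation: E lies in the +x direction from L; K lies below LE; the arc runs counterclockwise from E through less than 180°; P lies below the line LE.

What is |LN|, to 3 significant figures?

30.5

L is at the origin; LE is horizontal with |LE| = 39.3 and E on the +x side, so E = (39.3, 0.00). Since A1 is tangent to LE there, KE ⟂ LE, so K = E + (0, -10.9) = (39.3, -10.9). Since KN ⟂ NP (tangency), |KP| = √(10.9² + 35.3²) = 36.9 regardless of where N sits on A1. So P lies on both circle(L, 36.46) and circle(K, 36.9); the below-LE intersection is P = (11.1, -34.7). N is the foot of the tangent from P: N = (30.1, -5.02).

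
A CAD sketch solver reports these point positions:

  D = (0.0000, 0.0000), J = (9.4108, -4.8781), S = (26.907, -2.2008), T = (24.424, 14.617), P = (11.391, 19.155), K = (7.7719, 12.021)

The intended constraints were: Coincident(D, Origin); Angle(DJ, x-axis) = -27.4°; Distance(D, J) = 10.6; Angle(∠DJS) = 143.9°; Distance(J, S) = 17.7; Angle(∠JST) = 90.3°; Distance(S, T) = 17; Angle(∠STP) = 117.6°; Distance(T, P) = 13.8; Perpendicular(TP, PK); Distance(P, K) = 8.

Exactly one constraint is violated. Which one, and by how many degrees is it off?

Perpendicular(TP, PK) — off by 7.70°.

D = (0.00, 0.00) ✓; DJ at -27.40° ✓; |DJ| = 10.60 ✓; ∠DJS = 143.9° ✓; |JS| = 17.70 ✓; ∠JST = 90.30° ✓; |ST| = 17.00 ✓; ∠STP = 117.6° ✓; |TP| = 13.80 ✓; ∠(TP, PK) = 82.30° ✗; |PK| = 7.999 ✓.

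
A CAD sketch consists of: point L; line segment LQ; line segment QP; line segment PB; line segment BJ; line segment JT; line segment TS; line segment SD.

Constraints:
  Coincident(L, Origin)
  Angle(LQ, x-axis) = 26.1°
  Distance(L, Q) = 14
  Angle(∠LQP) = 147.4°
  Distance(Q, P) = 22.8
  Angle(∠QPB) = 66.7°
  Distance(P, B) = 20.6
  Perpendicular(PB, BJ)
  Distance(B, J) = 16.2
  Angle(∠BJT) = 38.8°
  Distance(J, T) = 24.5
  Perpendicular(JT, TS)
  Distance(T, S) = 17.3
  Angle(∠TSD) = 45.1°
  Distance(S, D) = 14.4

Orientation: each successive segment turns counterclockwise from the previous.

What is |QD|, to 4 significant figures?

21.94

L is at the origin; LQ runs at 26.1° with length 14.0, so Q = (12.57, 6.159). ∠LQP = 147.4° gives QP at 58.70° from the x-axis; with |QP| = 22.8, P = (24.42, 25.64). ∠QPB = 66.7° gives PB at 172.0° from the x-axis; with |PB| = 20.6, B = (4.018, 28.51). PB ⟂ BJ, so BJ runs at -98.00°; with |BJ| = 16.2, J = (1.763, 12.47). ∠BJT = 38.8° gives JT at 43.20° from the x-axis; with |JT| = 24.5, T = (19.62, 29.24). The perpendicularity gives TS at right angles to JT, so TS runs at 133.2°; with |TS| = 17.3, S = (7.780, 41.85). ∠TSD = 45.1° gives SD at -91.90° from the x-axis; with |SD| = 14.4, D = (7.303, 27.46). Then |QD| = |D − Q| = 21.94.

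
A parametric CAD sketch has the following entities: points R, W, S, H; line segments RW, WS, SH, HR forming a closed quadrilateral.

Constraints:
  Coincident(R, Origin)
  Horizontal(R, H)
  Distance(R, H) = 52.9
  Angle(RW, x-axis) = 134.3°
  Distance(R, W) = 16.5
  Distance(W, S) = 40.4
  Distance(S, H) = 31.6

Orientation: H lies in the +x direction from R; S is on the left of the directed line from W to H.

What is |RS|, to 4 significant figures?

34.28

Checks: |WS| = 40.40 ✓; |SH| = 31.60 ✓.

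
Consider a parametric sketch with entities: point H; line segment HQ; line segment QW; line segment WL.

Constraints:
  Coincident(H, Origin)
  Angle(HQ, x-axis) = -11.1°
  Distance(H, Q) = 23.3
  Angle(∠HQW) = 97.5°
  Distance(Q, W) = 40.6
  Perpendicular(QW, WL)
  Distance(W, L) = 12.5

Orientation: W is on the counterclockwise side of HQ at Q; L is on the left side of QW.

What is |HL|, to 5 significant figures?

44.910

H is at the origin; HQ runs at -11.1° with length 23.3, so Q = 23.3·(cos -11.1°, sin -11.1°) = (22.864, -4.4858). ∠HQW = 97.5°, so QW runs at -11.1° + (180° − 97.5°) = 71.400° from the x-axis; with |QW| = 40.6, W = Q + 40.6·(cos 71.400°, sin 71.400°) = (35.814, 33.994). QW is perpendicular to WL; with |WL| = 12.5 on the left of QW, L = W + 12.5·(-0.94777, 0.31896) = (23.967, 37.981). Then |HL| = |L − H| = 44.910.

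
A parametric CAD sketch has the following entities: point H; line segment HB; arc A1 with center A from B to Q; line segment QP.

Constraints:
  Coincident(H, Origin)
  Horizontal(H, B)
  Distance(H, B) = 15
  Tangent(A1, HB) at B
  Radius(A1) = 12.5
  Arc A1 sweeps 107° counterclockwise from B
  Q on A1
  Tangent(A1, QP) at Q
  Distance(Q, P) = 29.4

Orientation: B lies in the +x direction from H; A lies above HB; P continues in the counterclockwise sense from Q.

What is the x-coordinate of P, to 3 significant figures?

18.4

H is at the origin; H and B share the same y with |HB| = 15.0 and B on the +x side, so B = (15.0, 0.00). A1 meets HB tangentially, so AB is at right angles to HB, so A = B + (0, 12.5) = (15.0, 12.5). On A1, B sits at bearing -90° from A; a 107° counterclockwise sweep puts Q at bearing 17°, so Q = A + 12.5·(cos 17°, sin 17°) = (27.0, 16.2). The tangent condition forces AQ to be normal to QP, so QP runs along (−sin 17°, cos 17°); with |QP| = 29.4, P = (18.4, 44.3). So P.x = 18.4.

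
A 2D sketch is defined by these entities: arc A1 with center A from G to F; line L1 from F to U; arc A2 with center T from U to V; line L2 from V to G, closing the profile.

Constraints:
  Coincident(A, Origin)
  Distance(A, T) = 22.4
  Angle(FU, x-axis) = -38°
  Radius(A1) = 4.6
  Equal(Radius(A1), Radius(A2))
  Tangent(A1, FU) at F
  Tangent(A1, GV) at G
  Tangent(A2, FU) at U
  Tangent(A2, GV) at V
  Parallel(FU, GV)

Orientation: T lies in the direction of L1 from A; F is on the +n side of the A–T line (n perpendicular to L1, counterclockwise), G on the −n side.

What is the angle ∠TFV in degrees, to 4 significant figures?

10.72°

The slot axis is L1's direction at -38.0°, so u = (cos -38.0°, sin -38.0°) = (0.7880, -0.6157) and n = (−sin -38.0°, cos -38.0°) = (0.6157, 0.7880). A is at the origin and T lies 22.4 along u from A, so T = 22.4·u = (17.65, -13.79). Tangency of A1 to both parallel lines with radius 4.6 puts F and G at A ± 4.6·n: F = (2.832, 3.625), G = (-2.832, -3.625). Equal radii place U and V the same way about T: U = T + 4.6·n = (20.48, -10.17), V = T − 4.6·n = (14.82, -17.42). Then cos ∠TFV = FT·FV / (|FT||FV|), giving 10.72°.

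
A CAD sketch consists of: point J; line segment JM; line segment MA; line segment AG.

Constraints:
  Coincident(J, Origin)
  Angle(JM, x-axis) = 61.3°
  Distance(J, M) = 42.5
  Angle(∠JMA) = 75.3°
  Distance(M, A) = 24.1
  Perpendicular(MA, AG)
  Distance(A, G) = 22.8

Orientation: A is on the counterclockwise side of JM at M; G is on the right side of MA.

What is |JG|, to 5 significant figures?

65.281

∠JMA = 75.3°, so MA runs at 61.3° + (180° − 75.3°) = 166.00° from the x-axis; with |MA| = 24.1, A = M + 24.1·(cos 166.00°, sin 166.00°) = (-2.9746, 43.109). MA ⟂ AG; with |AG| = 22.8 on the right of MA, G = A + 22.8·(0.24192, 0.97030) = (2.5412, 65.232). Then |JG| = |G − J| = 65.281.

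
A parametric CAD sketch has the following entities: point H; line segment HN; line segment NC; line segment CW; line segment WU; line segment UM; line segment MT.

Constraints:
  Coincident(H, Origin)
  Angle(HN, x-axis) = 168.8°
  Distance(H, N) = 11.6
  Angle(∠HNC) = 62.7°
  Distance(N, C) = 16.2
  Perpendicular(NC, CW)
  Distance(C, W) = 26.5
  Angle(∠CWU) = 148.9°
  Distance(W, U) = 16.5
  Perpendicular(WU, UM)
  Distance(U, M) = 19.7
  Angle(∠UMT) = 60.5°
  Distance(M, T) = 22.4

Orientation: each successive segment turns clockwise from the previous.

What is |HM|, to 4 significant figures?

24.83

H is at the origin; HN runs at 168.8° with length 11.6, so N = (-11.38, 2.253). ∠HNC = 62.7° gives NC at 51.50° from the x-axis; with |NC| = 16.2, C = (-1.294, 14.93). The perpendicularity gives CW at right angles to NC, so CW runs at -38.50°; with |CW| = 26.5, W = (19.44, -1.565). ∠CWU = 148.9° gives WU at -69.60° from the x-axis; with |WU| = 16.5, U = (25.20, -17.03). WU is perpendicular to UM, so UM runs at -159.6°; with |UM| = 19.7, M = (6.732, -23.90). Then |HM| = |M − H| = 24.83.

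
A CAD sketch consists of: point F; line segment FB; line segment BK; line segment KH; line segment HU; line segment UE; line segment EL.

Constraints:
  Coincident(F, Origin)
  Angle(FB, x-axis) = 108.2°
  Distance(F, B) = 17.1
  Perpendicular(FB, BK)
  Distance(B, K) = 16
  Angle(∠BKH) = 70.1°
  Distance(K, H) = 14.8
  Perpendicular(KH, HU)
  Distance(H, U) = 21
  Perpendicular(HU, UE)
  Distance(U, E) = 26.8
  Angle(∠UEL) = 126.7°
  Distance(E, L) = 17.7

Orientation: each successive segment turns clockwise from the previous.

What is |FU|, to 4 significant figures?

13.56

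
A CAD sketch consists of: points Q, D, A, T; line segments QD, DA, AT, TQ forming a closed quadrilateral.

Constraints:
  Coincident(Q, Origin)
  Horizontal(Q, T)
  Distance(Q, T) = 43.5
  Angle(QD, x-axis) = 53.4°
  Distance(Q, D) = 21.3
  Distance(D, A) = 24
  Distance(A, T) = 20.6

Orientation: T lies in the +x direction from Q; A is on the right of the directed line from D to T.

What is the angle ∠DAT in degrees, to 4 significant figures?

104.1°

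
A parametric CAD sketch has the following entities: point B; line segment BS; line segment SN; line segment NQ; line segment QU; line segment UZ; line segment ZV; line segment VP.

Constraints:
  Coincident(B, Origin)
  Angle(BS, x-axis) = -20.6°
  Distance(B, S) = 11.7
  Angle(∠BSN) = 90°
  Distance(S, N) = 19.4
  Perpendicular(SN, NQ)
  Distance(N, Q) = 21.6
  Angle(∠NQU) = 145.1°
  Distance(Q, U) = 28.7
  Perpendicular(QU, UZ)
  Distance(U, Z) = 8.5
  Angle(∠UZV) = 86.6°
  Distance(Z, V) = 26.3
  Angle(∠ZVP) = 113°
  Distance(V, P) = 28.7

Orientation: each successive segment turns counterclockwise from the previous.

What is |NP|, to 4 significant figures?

34.12

B is at the origin; BS runs at -20.6° with length 11.7, so S = (10.95, -4.117). ∠BSN = 90.0° gives SN at 69.40° from the x-axis; with |SN| = 19.4, N = (17.78, 14.04). SN is perpendicular to NQ, so NQ runs at 159.4°; with |NQ| = 21.6, Q = (-2.441, 21.64). ∠NQU = 145.1° gives QU at -165.7° from the x-axis; with |QU| = 28.7, U = (-30.25, 14.55). QU is perpendicular to UZ, so UZ runs at -75.70°; with |UZ| = 8.5, Z = (-28.15, 6.317). ∠UZV = 86.6° gives ZV at 17.70° from the x-axis; with |ZV| = 26.3, V = (-3.098, 14.31). ∠ZVP = 113.0° gives VP at 84.70° from the x-axis; with |VP| = 28.7, P = (-0.4465, 42.89). Then |NP| = |P − N| = 34.12.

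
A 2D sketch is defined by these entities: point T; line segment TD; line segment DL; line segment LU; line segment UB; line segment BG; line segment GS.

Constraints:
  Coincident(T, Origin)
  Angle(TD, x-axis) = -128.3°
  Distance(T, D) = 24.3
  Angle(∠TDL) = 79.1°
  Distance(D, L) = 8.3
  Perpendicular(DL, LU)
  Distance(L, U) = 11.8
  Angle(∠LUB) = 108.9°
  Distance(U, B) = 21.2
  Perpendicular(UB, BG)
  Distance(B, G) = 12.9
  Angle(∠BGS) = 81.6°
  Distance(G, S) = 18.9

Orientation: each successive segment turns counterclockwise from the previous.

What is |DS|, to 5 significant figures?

4.0152

UB is perpendicular to BG, so BG runs at -136.30°; with |BG| = 12.9, G = (-26.234, -5.9990). ∠BGS = 81.6° gives GS at -37.900° from the x-axis; with |GS| = 18.9, S = (-11.321, -17.609). Then |DS| = |S − D| = 4.0152.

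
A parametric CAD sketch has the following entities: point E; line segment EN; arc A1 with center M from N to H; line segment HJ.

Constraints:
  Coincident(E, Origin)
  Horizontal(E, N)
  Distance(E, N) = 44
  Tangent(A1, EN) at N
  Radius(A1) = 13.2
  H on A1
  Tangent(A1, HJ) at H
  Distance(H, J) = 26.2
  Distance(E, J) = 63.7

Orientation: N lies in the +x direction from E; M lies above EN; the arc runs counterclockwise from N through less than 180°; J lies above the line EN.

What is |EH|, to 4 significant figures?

59.12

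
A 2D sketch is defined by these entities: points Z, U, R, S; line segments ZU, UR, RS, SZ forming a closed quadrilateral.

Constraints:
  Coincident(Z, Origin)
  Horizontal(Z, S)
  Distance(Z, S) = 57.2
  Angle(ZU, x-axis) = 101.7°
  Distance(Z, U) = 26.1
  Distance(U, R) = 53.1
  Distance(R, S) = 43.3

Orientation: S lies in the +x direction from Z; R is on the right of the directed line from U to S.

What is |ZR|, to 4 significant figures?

28.96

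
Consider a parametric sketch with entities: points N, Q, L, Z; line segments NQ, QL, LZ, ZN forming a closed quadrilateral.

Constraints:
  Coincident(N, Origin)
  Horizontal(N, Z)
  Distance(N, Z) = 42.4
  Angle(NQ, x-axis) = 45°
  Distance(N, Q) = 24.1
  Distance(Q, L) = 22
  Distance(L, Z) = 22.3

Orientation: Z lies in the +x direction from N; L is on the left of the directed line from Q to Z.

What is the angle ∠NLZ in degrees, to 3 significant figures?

70.4°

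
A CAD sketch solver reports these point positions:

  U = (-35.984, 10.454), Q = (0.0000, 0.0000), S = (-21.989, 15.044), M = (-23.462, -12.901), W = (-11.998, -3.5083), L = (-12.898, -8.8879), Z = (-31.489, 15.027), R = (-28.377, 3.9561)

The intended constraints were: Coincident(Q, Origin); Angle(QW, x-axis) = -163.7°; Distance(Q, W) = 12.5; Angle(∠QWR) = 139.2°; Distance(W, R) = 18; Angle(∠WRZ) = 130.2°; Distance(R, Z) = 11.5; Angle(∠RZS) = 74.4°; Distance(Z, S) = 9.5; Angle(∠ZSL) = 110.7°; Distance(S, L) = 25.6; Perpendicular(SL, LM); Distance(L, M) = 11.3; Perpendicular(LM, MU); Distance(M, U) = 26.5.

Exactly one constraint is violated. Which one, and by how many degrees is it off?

Perpendicular(LM, MU) — off by 7.40°.

Q = (0.00, 0.00) ✓; QW at -163.7° ✓; |QW| = 12.50 ✓; ∠QWR = 139.2° ✓; |WR| = 18.00 ✓; ∠WRZ = 130.2° ✓; |RZ| = 11.50 ✓; ∠RZS = 74.40° ✓; |ZS| = 9.500 ✓; ∠ZSL = 110.7° ✓; |SL| = 25.60 ✓; ∠(SL, LM) = 90.00° ✓; |LM| = 11.30 ✓; ∠(LM, MU) = 82.60° ✗; |MU| = 26.50 ✓.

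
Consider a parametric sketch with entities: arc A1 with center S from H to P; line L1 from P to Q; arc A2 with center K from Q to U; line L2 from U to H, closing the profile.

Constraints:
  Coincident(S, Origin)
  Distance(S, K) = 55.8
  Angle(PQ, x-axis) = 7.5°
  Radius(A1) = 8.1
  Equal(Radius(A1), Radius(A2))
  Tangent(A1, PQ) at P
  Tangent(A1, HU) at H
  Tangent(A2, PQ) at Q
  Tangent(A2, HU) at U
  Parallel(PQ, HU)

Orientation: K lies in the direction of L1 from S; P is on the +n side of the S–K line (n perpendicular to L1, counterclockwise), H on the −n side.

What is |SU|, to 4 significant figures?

56.38

The slot axis is L1's direction at 7.5°, so u = (cos 7.5°, sin 7.5°) = (0.9914, 0.1305) and n = (−sin 7.5°, cos 7.5°) = (-0.1305, 0.9914). S is at the origin and K lies 55.8 along u from S, so K = 55.8·u = (55.32, 7.283). Tangency of A1 to both parallel lines with radius 8.1 puts P and H at S ± 8.1·n: P = (-1.057, 8.031), H = (1.057, -8.031). Equal radii place Q and U the same way about K: Q = K + 8.1·n = (54.27, 15.31), U = K − 8.1·n = (56.38, -0.7473). Then |SU| = |U − S| = 56.38.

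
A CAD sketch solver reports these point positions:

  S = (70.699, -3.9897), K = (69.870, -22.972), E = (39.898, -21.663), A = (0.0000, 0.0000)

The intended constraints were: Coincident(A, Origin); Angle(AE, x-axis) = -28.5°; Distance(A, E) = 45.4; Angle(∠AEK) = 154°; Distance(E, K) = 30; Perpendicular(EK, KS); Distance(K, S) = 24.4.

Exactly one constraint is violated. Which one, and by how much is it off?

Distance(K, S) = 24.4 — off by 5.40.

A = (0.00, 0.00) ✓; AE at -28.50° ✓; |AE| = 45.40 ✓; ∠AEK = 154.0° ✓; |EK| = 30.00 ✓; ∠(EK, KS) = 90.00° ✓; |KS| = 19.00 ✗.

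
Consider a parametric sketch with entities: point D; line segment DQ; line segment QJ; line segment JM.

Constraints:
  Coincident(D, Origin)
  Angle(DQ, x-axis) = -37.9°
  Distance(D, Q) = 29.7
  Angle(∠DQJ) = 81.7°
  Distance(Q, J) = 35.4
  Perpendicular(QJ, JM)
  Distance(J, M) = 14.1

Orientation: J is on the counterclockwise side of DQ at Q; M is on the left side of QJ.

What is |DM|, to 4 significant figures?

34.67

∠DQJ = 81.7°, so QJ runs at -37.9° + (180° − 81.7°) = 60.40° from the x-axis; with |QJ| = 35.4, J = Q + 35.4·(cos 60.40°, sin 60.40°) = (40.92, 12.54). QJ is perpendicular to JM; with |JM| = 14.1 on the left of QJ, M = J + 14.1·(-0.8695, 0.4939) = (28.66, 19.50). Then |DM| = |M − D| = 34.67.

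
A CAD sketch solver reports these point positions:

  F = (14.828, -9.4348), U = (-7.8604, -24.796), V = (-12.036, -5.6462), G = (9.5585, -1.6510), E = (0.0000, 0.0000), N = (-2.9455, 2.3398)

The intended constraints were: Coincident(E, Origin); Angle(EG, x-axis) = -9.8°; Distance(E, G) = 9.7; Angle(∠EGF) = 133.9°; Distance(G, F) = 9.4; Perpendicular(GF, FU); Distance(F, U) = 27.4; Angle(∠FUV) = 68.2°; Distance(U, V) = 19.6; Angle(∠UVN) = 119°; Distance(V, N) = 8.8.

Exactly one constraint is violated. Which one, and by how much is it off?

Distance(V, N) = 8.8 — off by 3.30.

E = (0.00, 0.00) ✓; EG at -9.800° ✓; |EG| = 9.700 ✓; ∠EGF = 133.9° ✓; |GF| = 9.400 ✓; ∠(GF, FU) = 90.00° ✓; |FU| = 27.40 ✓; ∠FUV = 68.20° ✓; |UV| = 19.60 ✓; ∠UVN = 119.0° ✓; |VN| = 12.10 ✗.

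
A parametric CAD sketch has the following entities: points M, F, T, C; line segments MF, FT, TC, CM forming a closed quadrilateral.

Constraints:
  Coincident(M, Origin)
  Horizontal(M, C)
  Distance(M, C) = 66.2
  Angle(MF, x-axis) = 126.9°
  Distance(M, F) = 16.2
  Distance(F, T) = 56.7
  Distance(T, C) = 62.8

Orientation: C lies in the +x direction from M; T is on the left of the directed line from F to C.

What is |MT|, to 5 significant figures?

60.798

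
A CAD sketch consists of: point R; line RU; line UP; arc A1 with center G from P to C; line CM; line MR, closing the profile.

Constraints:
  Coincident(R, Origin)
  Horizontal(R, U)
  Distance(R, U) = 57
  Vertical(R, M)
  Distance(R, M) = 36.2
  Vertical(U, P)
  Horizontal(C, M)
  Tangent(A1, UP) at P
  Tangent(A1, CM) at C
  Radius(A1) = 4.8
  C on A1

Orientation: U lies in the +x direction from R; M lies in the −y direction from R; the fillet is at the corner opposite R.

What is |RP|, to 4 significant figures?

65.08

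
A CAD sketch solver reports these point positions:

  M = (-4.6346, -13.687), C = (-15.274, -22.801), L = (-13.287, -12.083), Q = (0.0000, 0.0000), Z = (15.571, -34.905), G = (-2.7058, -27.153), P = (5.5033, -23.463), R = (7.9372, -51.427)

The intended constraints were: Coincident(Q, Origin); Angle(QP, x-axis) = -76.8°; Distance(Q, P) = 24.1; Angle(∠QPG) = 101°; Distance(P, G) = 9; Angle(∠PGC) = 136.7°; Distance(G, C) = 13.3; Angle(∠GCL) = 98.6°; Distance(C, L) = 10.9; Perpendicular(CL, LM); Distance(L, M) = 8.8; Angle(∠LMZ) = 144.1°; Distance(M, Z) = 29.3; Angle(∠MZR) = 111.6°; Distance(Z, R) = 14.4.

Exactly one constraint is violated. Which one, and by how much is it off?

Distance(Z, R) = 14.4 — off by 3.80.

Q = (0.00, 0.00) ✓; QP at -76.80° ✓; |QP| = 24.10 ✓; ∠QPG = 101.0° ✓; |PG| = 9.000 ✓; ∠PGC = 136.7° ✓; |GC| = 13.30 ✓; ∠GCL = 98.60° ✓; |CL| = 10.90 ✓; ∠(CL, LM) = 90.00° ✓; |LM| = 8.800 ✓; ∠LMZ = 144.1° ✓; |MZ| = 29.30 ✓; ∠MZR = 111.6° ✓; |ZR| = 18.20 ✗.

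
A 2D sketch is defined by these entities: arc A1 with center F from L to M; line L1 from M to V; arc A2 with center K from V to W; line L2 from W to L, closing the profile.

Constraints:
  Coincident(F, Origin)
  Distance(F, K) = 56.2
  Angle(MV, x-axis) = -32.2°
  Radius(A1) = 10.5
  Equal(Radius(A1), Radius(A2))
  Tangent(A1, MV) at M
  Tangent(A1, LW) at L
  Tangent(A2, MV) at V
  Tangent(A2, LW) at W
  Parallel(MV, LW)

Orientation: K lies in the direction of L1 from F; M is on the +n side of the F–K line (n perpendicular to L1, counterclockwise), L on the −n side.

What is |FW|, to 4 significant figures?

57.17

The slot axis is L1's direction at -32.2°, so u = (cos -32.2°, sin -32.2°) = (0.8462, -0.5329) and n = (−sin -32.2°, cos -32.2°) = (0.5329, 0.8462). F is at the origin and K lies 56.2 along u from F, so K = 56.2·u = (47.56, -29.95). Tangency of A1 to both parallel lines with radius 10.5 puts M and L at F ± 10.5·n: M = (5.595, 8.885), L = (-5.595, -8.885). Equal radii place V and W the same way about K: V = K + 10.5·n = (53.15, -21.06), W = K − 10.5·n = (41.96, -38.83). Then |FW| = |W − F| = 57.17.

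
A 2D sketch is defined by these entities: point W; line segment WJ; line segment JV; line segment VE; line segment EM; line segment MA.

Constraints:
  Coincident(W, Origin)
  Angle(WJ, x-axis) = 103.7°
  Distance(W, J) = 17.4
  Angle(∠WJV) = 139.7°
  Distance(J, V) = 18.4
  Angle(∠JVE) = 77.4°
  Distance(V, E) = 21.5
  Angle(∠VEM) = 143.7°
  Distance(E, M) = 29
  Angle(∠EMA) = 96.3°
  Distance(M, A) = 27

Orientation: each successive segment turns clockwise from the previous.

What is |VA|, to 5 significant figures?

51.270

∠VEM = 143.7° gives EM at -75.500° from the x-axis; with |EM| = 29.0, M = (28.040, -8.3075). ∠EMA = 96.3° gives MA at -159.20° from the x-axis; with |MA| = 27.0, A = (2.7998, -17.895). Then |VA| = |A − V| = 51.270.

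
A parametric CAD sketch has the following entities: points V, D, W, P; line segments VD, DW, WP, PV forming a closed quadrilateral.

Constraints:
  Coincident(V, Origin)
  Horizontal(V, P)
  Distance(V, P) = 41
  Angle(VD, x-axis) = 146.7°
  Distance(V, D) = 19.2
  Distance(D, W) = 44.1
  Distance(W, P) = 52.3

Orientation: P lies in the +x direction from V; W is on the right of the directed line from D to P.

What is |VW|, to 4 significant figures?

30.99

Checks: |DW| = 44.10 ✓; |WP| = 52.30 ✓.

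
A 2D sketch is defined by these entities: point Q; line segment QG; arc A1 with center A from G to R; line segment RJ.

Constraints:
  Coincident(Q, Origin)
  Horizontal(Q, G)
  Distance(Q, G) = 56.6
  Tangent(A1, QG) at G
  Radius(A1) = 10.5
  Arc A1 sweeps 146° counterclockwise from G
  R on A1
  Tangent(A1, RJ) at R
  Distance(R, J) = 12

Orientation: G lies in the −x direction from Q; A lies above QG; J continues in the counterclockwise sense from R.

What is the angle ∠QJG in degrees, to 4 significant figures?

57.93°

Q is at the origin; Q and G share the same y with |QG| = 56.6 and G on the −x side, so G = (-56.60, 0.000). The tangent condition forces AG to be normal to QG, so A = G + (0, 10.5) = (-56.60, 10.50). On A1, G sits at bearing -90° from A; a 146° counterclockwise sweep puts R at bearing 56°, so R = A + 10.5·(cos 56°, sin 56°) = (-50.73, 19.20). Since A1 is tangent to RJ there, AR ⟂ RJ, so RJ runs along (−sin 56°, cos 56°); with |RJ| = 12.0, J = (-60.68, 25.92). Then cos ∠QJG = JQ·JG / (|JQ||JG|), giving 57.93°.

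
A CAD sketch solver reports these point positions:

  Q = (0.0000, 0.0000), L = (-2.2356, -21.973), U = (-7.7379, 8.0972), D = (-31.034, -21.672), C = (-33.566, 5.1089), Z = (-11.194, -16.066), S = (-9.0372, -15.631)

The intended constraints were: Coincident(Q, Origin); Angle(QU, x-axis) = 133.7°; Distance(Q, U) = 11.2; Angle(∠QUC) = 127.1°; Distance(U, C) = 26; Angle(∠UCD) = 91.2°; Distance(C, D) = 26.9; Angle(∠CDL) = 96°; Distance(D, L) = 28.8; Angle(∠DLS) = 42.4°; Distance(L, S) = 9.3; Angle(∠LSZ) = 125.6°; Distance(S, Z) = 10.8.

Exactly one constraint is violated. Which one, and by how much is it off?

Distance(S, Z) = 10.8 — off by 8.60.

Q = (0.00, 0.00) ✓; QU at 133.7° ✓; |QU| = 11.20 ✓; ∠QUC = 127.1° ✓; |UC| = 26.00 ✓; ∠UCD = 91.20° ✓; |CD| = 26.90 ✓; ∠CDL = 96.00° ✓; |DL| = 28.80 ✓; ∠DLS = 42.40° ✓; |LS| = 9.300 ✓; ∠LSZ = 125.6° ✓; |SZ| = 2.200 ✗.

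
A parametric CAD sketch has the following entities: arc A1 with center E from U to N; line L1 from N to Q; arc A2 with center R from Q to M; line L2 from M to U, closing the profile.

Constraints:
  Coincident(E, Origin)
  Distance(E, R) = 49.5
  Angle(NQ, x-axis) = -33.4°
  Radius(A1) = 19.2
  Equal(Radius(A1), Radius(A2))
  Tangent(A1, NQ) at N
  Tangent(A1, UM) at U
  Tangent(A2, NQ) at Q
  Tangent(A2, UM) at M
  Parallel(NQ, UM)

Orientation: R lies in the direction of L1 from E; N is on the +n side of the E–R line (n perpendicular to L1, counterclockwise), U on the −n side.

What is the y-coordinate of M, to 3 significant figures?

-43.3

Tangency of A1 to both parallel lines with radius 19.2 puts N and U at E ± 19.2·n: N = (10.6, 16.0), U = (-10.6, -16.0). Equal radii place Q and M the same way about R: Q = R + 19.2·n = (51.9, -11.2), M = R − 19.2·n = (30.8, -43.3). So M.y = -43.3.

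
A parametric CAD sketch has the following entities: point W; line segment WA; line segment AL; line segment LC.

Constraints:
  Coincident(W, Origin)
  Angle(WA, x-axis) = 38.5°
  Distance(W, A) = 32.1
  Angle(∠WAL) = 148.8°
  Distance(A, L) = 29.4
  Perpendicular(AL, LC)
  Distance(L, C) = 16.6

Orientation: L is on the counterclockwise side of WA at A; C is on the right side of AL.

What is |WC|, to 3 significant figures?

65.9

∠WAL = 148.8°, so AL runs at 38.5° + (180° − 148.8°) = 69.7° from the x-axis; with |AL| = 29.4, L = A + 29.4·(cos 69.7°, sin 69.7°) = (35.3, 47.6). AL is perpendicular to LC; with |LC| = 16.6 on the right of AL, C = L + 16.6·(0.938, -0.347) = (50.9, 41.8). Then |WC| = |C − W| = 65.9.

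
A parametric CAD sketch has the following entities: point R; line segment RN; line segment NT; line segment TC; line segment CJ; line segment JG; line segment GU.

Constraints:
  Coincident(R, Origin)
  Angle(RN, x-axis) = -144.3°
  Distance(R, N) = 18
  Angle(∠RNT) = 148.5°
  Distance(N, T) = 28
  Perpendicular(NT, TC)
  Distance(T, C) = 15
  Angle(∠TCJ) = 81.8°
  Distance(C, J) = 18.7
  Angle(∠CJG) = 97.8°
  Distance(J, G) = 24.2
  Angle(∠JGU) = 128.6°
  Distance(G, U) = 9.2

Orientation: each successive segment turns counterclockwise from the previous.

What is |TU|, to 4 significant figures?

20.78

R is at the origin; RN runs at -144.3° with length 18.0, so N = (-14.62, -10.50). ∠RNT = 148.5° gives NT at -112.8° from the x-axis; with |NT| = 28.0, T = (-25.47, -36.32). The perpendicularity gives TC at right angles to NT, so TC runs at -22.80°; with |TC| = 15.0, C = (-11.64, -42.13). ∠TCJ = 81.8° gives CJ at 75.40° from the x-axis; with |CJ| = 18.7, J = (-6.926, -24.03). ∠CJG = 97.8° gives JG at 157.6° from the x-axis; with |JG| = 24.2, G = (-29.30, -14.81). ∠JGU = 128.6° gives GU at -151.0° from the x-axis; with |GU| = 9.2, U = (-37.35, -19.27). Then |TU| = |U − T| = 20.78.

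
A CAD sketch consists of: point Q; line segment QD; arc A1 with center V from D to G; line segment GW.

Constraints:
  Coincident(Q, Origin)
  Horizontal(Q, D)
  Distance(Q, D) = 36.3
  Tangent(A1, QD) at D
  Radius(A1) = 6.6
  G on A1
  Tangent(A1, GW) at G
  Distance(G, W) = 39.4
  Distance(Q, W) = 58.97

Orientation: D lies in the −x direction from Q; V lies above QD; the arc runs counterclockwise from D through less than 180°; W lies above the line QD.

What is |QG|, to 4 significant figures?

30.76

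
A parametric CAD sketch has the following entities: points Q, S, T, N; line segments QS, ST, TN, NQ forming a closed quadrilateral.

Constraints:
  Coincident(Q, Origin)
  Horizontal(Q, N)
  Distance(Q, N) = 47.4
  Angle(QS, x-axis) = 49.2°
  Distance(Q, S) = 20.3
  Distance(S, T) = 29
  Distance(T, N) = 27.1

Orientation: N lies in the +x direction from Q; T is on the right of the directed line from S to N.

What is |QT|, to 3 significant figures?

26.0

Q is at the origin; QN is horizontal with |QN| = 47.4 and N in +x, so N = (47.4, 0). QS runs at 49.2° with |QS| = 20.3, so S = (13.3, 15.4). T is determined by |ST| = 29.0 and |TN| = 27.1 together: it lies at the intersection of circle(S, 29.0) and circle(N, 27.1). With |SN| = 37.4, the foot of the radical line on SN is 20.1 from S and the perpendicular offset is √(29.0² − 20.1²) = 20.9. Taking the right-of-SN solution: T = (23.1, -11.9).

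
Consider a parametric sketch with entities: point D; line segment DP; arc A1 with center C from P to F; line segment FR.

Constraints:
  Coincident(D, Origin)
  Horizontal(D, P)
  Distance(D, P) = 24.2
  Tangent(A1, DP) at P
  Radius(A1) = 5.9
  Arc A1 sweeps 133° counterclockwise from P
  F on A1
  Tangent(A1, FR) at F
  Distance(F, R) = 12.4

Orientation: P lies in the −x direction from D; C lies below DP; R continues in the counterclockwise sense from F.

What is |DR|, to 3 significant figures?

27.6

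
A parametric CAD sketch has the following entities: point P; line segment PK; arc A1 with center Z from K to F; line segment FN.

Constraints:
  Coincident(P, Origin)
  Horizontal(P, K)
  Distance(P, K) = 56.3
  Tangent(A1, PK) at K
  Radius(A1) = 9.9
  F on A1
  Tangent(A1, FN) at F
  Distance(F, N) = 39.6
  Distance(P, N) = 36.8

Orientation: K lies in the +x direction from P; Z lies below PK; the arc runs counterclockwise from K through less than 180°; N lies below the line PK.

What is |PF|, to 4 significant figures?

49.50

P is at the origin; PK is horizontal with |PK| = 56.3 and K on the +x side, so K = (56.30, 0.000). The tangent condition forces ZK to be normal to PK, so Z = K + (0, -9.9) = (56.30, -9.900). Since ZF ⟂ FN (tangency), |ZN| = √(9.9² + 39.6²) = 40.82 regardless of where F sits on A1. So N lies on both circle(P, 36.8) and circle(Z, 40.82); the below-PK intersection is N = (20.93, -30.27). F is the foot of the tangent from N: F = (49.43, -2.775).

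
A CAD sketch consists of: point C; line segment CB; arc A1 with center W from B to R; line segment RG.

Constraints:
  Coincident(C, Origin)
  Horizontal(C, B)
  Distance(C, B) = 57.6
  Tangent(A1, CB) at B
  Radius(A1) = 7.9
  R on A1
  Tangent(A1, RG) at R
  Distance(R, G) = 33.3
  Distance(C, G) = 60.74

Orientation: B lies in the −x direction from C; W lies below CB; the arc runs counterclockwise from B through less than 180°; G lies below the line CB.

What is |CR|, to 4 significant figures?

65.34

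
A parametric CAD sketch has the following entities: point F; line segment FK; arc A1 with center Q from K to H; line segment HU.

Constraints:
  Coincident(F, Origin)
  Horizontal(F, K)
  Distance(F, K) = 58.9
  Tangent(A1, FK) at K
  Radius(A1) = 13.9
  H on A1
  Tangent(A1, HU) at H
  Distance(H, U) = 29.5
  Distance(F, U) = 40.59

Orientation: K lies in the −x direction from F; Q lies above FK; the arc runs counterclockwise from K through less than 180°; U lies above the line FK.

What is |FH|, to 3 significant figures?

48.4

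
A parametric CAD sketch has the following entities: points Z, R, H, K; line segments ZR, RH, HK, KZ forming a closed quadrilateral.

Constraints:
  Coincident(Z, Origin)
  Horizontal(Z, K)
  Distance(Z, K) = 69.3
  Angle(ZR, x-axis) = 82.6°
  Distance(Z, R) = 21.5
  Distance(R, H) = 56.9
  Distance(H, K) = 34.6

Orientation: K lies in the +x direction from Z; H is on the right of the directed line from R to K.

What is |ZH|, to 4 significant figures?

46.18

Checks: Z.y = 0.00, K.y = 0.00 ✓; |RH| = 56.90 ✓; |HK| = 34.60 ✓.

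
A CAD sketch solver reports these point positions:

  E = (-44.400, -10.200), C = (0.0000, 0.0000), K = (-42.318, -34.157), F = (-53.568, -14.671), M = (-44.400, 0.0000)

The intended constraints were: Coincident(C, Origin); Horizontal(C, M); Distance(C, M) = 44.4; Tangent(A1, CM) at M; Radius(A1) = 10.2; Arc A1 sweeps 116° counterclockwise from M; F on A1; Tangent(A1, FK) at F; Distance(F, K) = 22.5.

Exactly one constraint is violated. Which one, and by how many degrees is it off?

Tangent(A1, FK) at F — off by 4.00°.

C = (0.00, 0.00) ✓; C.y = 0.00, M.y = 0.00 ✓; |CM| = 44.40 ✓; ∠(EM, MC) = 90.00° ✓; |EM| = 10.20 ✓; bearing(E→F) − bearing(E→M) = 116.0° ✓; |EF| = 10.20 ✓; ∠(EF, FK) = 86.00° ✗; |FK| = 22.50 ✓.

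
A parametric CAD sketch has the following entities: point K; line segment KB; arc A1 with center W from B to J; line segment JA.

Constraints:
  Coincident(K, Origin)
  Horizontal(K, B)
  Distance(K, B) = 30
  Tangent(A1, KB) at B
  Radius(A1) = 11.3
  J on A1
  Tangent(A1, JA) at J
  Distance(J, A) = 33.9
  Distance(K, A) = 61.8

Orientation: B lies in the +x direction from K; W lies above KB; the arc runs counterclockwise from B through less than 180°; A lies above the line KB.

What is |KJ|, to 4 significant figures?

42.69

Checks: ∠(WB, BK) = 90.00° ✓; |WB| = 11.30 ✓; |WJ| = 11.30 ✓; ∠(WJ, JA) = 90.00° ✓; |JA| = 33.90 ✓; |KA| = 61.80 ✓.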